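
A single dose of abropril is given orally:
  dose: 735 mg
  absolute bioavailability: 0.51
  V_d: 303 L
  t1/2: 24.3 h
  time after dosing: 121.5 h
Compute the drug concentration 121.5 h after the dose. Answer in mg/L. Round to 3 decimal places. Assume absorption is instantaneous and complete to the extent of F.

0.039 mg/L

Amount reaching circulation = F × Dose = 0.51 × 735.0 = 374.9 mg
C₀ = F·Dose / Vd = 374.9 / 303 = 1.237 mg/L
k = ln2 / t½ = 0.693147 / 24.3 = 0.02852 h⁻¹
t / t½ = 121.5 / 24.3 = 5 half-lives
C = C₀ × (1/2)^5 = 1.237 × 0.03125 = 0.03866 mg/L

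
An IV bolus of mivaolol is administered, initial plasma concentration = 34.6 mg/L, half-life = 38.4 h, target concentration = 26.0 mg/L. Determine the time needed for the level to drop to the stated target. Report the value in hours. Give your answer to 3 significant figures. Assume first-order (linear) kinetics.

15.8 h

k = ln2 / t½ = 0.693147 / 38.4 = 0.01805 h⁻¹
t = ln(C₀ / C) / k = ln(34.60 / 26.0) / 0.01805
  = ln(1.331) / 0.01805 = 0.2859 / 0.01805 = 15.84 h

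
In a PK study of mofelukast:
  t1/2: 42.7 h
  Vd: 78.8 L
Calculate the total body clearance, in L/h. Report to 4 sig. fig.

k = ln2 / t½ = 0.693147 / 42.7 = 0.01623 h⁻¹
CL = k × Vd = 0.01623 × 78.8 = 1.279 L/h

1.279 L/h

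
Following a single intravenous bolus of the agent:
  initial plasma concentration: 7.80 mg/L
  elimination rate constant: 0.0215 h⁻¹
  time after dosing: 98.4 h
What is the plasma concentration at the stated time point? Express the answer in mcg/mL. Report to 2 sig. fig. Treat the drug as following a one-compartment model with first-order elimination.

C = C₀ · e^(−k·t) = 7.800 × e^(−0.02150 × 98.4)
  = 7.800 × 0.1206 = 0.9407 mg/L
(0.9407 mg/L = 0.9407 mcg/mL)

0.94 mcg/mL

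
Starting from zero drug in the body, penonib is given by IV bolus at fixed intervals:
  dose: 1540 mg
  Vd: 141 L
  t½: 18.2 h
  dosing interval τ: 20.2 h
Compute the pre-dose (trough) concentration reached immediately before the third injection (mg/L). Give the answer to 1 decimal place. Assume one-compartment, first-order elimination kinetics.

C₀ per dose = Dose / Vd = 1540 / 141 = 10.92 mg/L
k = ln2 / t½ = 0.693147 / 18.2 = 0.03809 h⁻¹
Fraction remaining after one interval: r = e^(−kτ) = e^(−0.03809 × 20.2) = 0.4633
Before dose 3, 2 doses have been given (aged 1τ, 2τ).
C_trough = C₀ × (r + r²) = 10.92 × (0.4633 + 0.2146) = 7.403 mg/L

7.4 mg/L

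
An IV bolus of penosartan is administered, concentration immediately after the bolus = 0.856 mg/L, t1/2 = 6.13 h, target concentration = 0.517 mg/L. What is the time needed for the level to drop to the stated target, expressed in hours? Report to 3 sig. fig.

4.46 h

k = ln2 / t½ = 0.693147 / 6.13 = 0.1131 h⁻¹
t = ln(C₀ / C) / k = ln(0.8560 / 0.517) / 0.1131
  = ln(1.656) / 0.1131 = 0.5044 / 0.1131 = 4.460 h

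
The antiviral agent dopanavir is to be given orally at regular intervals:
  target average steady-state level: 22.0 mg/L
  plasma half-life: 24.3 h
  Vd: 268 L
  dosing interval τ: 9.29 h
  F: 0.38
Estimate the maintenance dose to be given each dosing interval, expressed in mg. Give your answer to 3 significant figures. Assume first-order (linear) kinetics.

k = ln2 / t½ = 0.693147 / 24.3 = 0.02852 h⁻¹
CL = k × Vd = 0.02852 × 268 = 7.643 L/h
At steady state, F × (Dose/τ) = Css × CL.
Dose = Css × CL × τ / F = 22.0 × 7.643 × 9.29 / 0.38 = 4111 mg

4110 mg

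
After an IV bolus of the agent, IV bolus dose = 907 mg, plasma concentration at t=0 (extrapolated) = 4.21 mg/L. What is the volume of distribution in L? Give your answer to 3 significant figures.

215 L

Vd = Dose / C₀ = 907.0 / 4.21 = 215.4 L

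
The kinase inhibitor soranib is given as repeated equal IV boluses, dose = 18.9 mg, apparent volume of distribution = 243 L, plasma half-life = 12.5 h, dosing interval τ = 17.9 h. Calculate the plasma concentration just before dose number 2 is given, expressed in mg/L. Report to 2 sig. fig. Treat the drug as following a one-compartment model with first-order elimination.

C₀ per dose = Dose / Vd = 18.9 / 243 = 0.07778 mg/L
k = ln2 / t½ = 0.693147 / 12.5 = 0.05545 h⁻¹
Fraction remaining after one interval: r = e^(−kτ) = e^(−0.05545 × 17.9) = 0.3706
Before dose 2, 1 dose has been given (aged 1τ).
C_trough = C₀ × r = 0.07778 × 0.3706 = 0.02883 mg/L

0.029 mg/L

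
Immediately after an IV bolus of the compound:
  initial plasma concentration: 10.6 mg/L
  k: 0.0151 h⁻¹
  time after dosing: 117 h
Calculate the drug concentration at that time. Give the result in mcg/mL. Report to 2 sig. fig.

C = C₀ · e^(−k·t) = 10.60 × e^(−0.01510 × 117)
  = 10.60 × 0.1709 = 1.812 mg/L
(1.812 mg/L = 1.812 mcg/mL)

1.8 mcg/mL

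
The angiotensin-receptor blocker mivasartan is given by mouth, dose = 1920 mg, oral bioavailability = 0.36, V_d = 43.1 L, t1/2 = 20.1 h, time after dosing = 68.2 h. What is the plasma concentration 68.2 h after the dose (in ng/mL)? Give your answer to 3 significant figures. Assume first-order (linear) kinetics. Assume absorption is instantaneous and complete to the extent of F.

1530 ng/mL

Amount reaching circulation = F × Dose = 0.36 × 1920 = 691.2 mg
C₀ = F·Dose / Vd = 691.2 / 43.1 = 16.04 mg/L
k = ln2 / t½ = 0.693147 / 20.1 = 0.03448 h⁻¹
C = C₀ · e^(−k·t) = 16.04 × e^(−0.03448 × 68.2)
  = 16.04 × 0.09522 = 1.527 mg/L
Convert: 1.527 mg/L × 1000 = 1527 ng/mL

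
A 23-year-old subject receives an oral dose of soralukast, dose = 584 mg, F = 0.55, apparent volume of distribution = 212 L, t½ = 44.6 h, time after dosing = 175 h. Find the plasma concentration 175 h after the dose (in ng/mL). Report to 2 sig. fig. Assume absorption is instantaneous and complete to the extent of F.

Amount reaching circulation = F × Dose = 0.55 × 584.0 = 321.2 mg
C₀ = F·Dose / Vd = 321.2 / 212 = 1.515 mg/L
k = ln2 / t½ = 0.693147 / 44.6 = 0.01554 h⁻¹
C = C₀ · e^(−k·t) = 1.515 × e^(−0.01554 × 175)
  = 1.515 × 0.06591 = 0.09985 mg/L
Convert: 0.09985 mg/L × 1000 = 99.85 ng/mL

100 ng/mL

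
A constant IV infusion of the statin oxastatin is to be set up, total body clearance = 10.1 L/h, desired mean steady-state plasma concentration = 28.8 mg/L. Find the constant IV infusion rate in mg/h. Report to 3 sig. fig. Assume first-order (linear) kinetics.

At steady state, infusion rate R₀ = Css × CL = 28.8 × 10.10 = 290.9 mg/h

291 mg/h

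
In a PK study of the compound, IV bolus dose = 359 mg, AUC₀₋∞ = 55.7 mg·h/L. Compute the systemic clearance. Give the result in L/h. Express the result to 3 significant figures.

6.45 L/h

CL = Dose / AUC = 359 / 55.7 = 6.445 L/h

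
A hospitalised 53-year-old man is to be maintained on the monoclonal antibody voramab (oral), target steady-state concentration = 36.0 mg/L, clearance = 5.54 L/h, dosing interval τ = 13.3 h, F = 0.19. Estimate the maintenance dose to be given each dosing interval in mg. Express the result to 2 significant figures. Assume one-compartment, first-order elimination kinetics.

At steady state, F × (Dose/τ) = Css × CL.
Dose = Css × CL × τ / F = 36.0 × 5.540 × 13.3 / 0.19 = 13960 mg

14000 mg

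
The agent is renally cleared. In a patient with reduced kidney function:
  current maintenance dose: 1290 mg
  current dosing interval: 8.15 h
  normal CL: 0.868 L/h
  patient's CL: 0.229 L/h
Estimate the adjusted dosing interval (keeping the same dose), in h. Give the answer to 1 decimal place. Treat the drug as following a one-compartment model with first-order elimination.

To keep the same average steady-state level, dosing rate must scale with clearance.
CL ratio = 0.229 / 0.868 = 0.2638
New interval (same dose) = 8.15 / 0.2638 = 30.89 h

30.9 h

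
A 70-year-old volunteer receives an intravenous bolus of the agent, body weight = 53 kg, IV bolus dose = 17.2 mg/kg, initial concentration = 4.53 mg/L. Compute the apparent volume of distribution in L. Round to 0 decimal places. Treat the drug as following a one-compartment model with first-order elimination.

Dose = 17.2 × 53 = 911.6 mg
Vd = Dose / C₀ = 911.6 / 4.53 = 201.2 L

201 L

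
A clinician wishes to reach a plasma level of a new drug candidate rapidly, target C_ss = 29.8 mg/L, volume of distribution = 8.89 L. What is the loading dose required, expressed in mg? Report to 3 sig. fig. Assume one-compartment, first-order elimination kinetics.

265 mg

LD = Css × Vd = 29.8 × 8.89 = 264.9 mg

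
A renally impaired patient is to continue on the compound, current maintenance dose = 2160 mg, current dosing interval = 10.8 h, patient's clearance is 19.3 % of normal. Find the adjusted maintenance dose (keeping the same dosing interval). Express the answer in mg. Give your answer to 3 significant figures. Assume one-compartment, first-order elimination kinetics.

To keep the same average steady-state level, dosing rate must scale with clearance.
CL ratio = 19.3 / 100 = 0.1930
New dose (same interval) = 2160 × 0.1930 = 416.9 mg

417 mg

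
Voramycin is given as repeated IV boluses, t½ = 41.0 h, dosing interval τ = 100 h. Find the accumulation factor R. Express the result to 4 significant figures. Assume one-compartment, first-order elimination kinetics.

k = ln2 / t½ = 0.693147 / 41.0 = 0.01691 h⁻¹
e^(−kτ) = e^(−0.01691 × 100) = 0.1843
Accumulation ratio R = 1 / (1 − e^(−kτ)) = 1 / (1 − 0.1843) = 1.226

1.226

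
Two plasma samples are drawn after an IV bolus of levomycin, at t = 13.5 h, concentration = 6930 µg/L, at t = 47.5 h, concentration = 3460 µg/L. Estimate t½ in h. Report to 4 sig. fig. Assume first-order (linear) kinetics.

k = ln(C₁/C₂) / (t₂ − t₁) = ln(6930/3460) / (47.5 − 13.5)
  = 0.6946 / 34.00 = 0.02043 h⁻¹
t½ = ln2 / k = 0.693147 / 0.02043 = 33.93 h

33.93 h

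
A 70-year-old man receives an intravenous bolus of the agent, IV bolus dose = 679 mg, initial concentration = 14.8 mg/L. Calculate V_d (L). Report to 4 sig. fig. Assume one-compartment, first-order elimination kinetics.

Vd = Dose / C₀ = 679.0 / 14.8 = 45.88 L

45.88 L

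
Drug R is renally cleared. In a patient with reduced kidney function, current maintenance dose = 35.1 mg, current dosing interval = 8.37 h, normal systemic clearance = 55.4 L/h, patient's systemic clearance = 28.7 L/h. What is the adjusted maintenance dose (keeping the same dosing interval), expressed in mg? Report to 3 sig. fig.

To keep the same average steady-state level, dosing rate must scale with clearance.
CL ratio = 28.7 / 55.4 = 0.5181
New dose (same interval) = 35.1 × 0.5181 = 18.19 mg

18.2 mg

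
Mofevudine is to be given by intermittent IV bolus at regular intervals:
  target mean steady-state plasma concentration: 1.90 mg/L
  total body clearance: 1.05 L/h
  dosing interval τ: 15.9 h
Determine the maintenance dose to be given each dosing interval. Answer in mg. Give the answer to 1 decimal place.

At steady state, Dose/τ = Css × CL.
Dose = Css × CL × τ = 1.90 × 1.050 × 15.9 = 31.72 mg

31.7 mg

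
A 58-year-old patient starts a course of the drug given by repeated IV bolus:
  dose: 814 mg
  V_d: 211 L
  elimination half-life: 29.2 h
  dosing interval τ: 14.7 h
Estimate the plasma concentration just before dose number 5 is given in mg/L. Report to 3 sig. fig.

C₀ per dose = Dose / Vd = 814 / 211 = 3.858 mg/L
k = ln2 / t½ = 0.693147 / 29.2 = 0.02374 h⁻¹
Fraction remaining after one interval: r = e^(−kτ) = e^(−0.02374 × 14.7) = 0.7054
Before dose 5, 4 doses have been given (aged 1τ, 2τ, 3τ, 4τ).
C_trough = C₀ × (r + r² + … + r^4) = C₀ × r(1−r^4)/(1−r)
        = 3.858 × 0.7054 × (1 − 0.2476) / (1 − 0.7054) = 6.950 mg/L

6.95 mg/L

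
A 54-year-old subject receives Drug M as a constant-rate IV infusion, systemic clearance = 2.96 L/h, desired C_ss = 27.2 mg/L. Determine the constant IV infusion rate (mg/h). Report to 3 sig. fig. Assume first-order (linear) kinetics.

At steady state, infusion rate R₀ = Css × CL = 27.2 × 2.960 = 80.51 mg/h

80.5 mg/h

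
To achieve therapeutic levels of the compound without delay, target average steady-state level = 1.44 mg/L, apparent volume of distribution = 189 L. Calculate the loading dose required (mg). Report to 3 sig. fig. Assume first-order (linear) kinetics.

272 mg

LD = Css × Vd = 1.44 × 189 = 272.2 mg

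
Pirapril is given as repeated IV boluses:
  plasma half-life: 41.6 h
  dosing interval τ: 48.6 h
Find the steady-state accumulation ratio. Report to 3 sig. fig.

1.80

k = ln2 / t½ = 0.693147 / 41.6 = 0.01666 h⁻¹
e^(−kτ) = e^(−0.01666 × 48.6) = 0.4450
Accumulation ratio R = 1 / (1 − e^(−kτ)) = 1 / (1 − 0.4450) = 1.802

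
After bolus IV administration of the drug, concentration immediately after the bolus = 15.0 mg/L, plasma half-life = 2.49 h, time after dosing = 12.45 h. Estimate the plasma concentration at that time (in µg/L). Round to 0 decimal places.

469 µg/L

k = ln2 / t½ = 0.693147 / 2.49 = 0.2784 h⁻¹
t / t½ = 12.45 / 2.49 = 5 half-lives
C = C₀ × (1/2)^5 = 15.00 × 0.03125 = 0.4688 mg/L
Convert: 0.4688 mg/L × 1000 = 468.8 µg/L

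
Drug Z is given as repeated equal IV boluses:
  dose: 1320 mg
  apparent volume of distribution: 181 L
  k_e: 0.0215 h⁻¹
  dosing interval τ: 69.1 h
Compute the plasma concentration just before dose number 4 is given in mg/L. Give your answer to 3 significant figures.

C₀ per dose = Dose / Vd = 1320 / 181 = 7.293 mg/L
Fraction remaining after one interval: r = e^(−kτ) = e^(−0.02150 × 69.1) = 0.2264
Before dose 4, 3 doses have been given (aged 1τ, 2τ, 3τ).
C_trough = C₀ × (r + r² + … + r^3) = C₀ × r(1−r^3)/(1−r)
        = 7.293 × 0.2264 × (1 − 0.01160) / (1 − 0.2264) = 2.110 mg/L

2.11 mg/L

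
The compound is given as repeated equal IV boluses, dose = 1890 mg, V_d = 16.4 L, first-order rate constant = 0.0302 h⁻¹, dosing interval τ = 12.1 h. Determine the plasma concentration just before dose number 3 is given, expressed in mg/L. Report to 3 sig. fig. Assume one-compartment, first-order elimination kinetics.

135 mg/L

C₀ per dose = Dose / Vd = 1890 / 16.4 = 115.2 mg/L
Fraction remaining after one interval: r = e^(−kτ) = e^(−0.03020 × 12.1) = 0.6939
Before dose 3, 2 doses have been given (aged 1τ, 2τ).
C_trough = C₀ × (r + r²) = 115.2 × (0.6939 + 0.4815) = 135.4 mg/L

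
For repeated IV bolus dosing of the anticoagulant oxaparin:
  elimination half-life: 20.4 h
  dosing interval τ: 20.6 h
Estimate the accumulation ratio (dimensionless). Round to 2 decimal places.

k = ln2 / t½ = 0.693147 / 20.4 = 0.03398 h⁻¹
e^(−kτ) = e^(−0.03398 × 20.6) = 0.4966
Accumulation ratio R = 1 / (1 − e^(−kτ)) = 1 / (1 − 0.4966) = 1.986

1.99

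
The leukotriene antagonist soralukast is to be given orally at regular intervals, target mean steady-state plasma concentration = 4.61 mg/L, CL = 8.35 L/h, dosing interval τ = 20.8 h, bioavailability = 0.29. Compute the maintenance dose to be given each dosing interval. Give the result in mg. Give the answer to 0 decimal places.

2761 mg

At steady state, F × (Dose/τ) = Css × CL.
Dose = Css × CL × τ / F = 4.61 × 8.350 × 20.8 / 0.29 = 2761 mg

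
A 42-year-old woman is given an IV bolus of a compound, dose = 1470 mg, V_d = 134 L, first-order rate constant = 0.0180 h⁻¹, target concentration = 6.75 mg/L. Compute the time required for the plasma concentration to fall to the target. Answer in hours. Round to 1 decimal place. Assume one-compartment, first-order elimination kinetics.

27.0 h

C₀ = Dose / Vd = 1470 / 134 = 10.97 mg/L
t = ln(C₀ / C) / k = ln(10.97 / 6.75) / 0.01800
  = ln(1.625) / 0.01800 = 0.4855 / 0.01800 = 26.97 h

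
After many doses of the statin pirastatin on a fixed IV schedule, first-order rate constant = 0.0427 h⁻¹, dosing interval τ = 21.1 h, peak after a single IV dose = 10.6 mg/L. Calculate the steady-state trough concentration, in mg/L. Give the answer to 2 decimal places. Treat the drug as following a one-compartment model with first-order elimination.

7.25 mg/L

e^(−kτ) = e^(−0.04270 × 21.1) = 0.4062
Accumulation ratio R = 1 / (1 − e^(−kτ)) = 1 / (1 − 0.4062) = 1.684
Steady-state trough = C₀ × R × e^(−kτ) = 10.6 × 1.684 × 0.4062 = 7.251 mg/L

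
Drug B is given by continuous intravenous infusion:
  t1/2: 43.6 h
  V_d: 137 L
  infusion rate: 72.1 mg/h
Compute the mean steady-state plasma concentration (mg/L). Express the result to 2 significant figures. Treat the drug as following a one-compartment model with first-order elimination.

33 mg/L

k = ln2 / t½ = 0.693147 / 43.6 = 0.01590 h⁻¹
CL = k × Vd = 0.01590 × 137 = 2.178 L/h
At steady state Css = R₀ / CL = 72.1 / 2.178 = 33.10 mg/L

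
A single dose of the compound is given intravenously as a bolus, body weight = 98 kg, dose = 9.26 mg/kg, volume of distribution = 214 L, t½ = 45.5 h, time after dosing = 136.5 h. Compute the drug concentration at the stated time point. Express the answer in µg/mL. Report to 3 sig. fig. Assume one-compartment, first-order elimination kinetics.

0.530 µg/mL

Total dose = 9.26 × 98 = 907.5 mg
C₀ = Dose / Vd = 907.5 / 214 = 4.241 mg/L
k = ln2 / t½ = 0.693147 / 45.5 = 0.01523 h⁻¹
t / t½ = 136.5 / 45.5 = 3 half-lives
C = C₀ × (1/2)^3 = 4.241 × 0.1250 = 0.5301 mg/L
(0.5301 mg/L = 0.5301 µg/mL)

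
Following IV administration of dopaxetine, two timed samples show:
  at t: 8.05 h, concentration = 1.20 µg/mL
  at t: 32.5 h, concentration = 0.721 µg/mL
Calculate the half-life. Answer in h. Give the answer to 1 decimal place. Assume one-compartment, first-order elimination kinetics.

k = ln(C₁/C₂) / (t₂ − t₁) = ln(1.20/0.721) / (32.5 − 8.05)
  = 0.5094 / 24.45 = 0.02083 h⁻¹
t½ = ln2 / k = 0.693147 / 0.02083 = 33.28 h

33.3 h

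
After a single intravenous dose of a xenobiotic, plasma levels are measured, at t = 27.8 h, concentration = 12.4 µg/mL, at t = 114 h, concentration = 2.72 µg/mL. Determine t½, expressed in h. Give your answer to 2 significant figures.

k = ln(C₁/C₂) / (t₂ − t₁) = ln(12.4/2.72) / (114 − 27.8)
  = 1.517 / 86.20 = 0.01760 h⁻¹
t½ = ln2 / k = 0.693147 / 0.01760 = 39.38 h

39 h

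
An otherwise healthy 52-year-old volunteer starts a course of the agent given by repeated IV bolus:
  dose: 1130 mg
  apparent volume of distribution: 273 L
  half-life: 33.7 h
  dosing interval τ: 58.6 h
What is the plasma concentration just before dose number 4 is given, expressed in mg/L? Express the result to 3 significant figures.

C₀ per dose = Dose / Vd = 1130 / 273 = 4.139 mg/L
k = ln2 / t½ = 0.693147 / 33.7 = 0.02057 h⁻¹
Fraction remaining after one interval: r = e^(−kτ) = e^(−0.02057 × 58.6) = 0.2996
Before dose 4, 3 doses have been given (aged 1τ, 2τ, 3τ).
C_trough = C₀ × (r + r² + … + r^3) = C₀ × r(1−r^3)/(1−r)
        = 4.139 × 0.2996 × (1 − 0.02689) / (1 − 0.2996) = 1.723 mg/L

1.72 mg/L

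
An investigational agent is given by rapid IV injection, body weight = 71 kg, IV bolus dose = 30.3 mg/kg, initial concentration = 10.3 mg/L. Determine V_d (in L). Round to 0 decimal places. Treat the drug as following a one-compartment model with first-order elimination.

209 L

Dose = 30.3 × 71 = 2151 mg
Vd = Dose / C₀ = 2151 / 10.3 = 208.8 L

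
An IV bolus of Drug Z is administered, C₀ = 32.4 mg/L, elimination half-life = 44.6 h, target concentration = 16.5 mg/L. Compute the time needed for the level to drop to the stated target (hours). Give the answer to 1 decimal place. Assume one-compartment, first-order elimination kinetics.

k = ln2 / t½ = 0.693147 / 44.6 = 0.01554 h⁻¹
t = ln(C₀ / C) / k = ln(32.40 / 16.5) / 0.01554
  = ln(1.964) / 0.01554 = 0.6750 / 0.01554 = 43.44 h

43.4 h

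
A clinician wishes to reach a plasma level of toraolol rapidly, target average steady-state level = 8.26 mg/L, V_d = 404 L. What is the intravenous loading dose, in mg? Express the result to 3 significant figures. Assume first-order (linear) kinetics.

LD = Css × Vd = 8.26 × 404 = 3337 mg

3340 mg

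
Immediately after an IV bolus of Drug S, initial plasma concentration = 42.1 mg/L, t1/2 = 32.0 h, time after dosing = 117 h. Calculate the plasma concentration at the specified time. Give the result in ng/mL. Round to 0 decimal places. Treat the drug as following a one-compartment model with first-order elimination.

k = ln2 / t½ = 0.693147 / 32.0 = 0.02166 h⁻¹
C = C₀ · e^(−k·t) = 42.10 × e^(−0.02166 × 117)
  = 42.10 × 0.07932 = 3.339 mg/L
Convert: 3.339 mg/L × 1000 = 3339 ng/mL

3339 ng/mL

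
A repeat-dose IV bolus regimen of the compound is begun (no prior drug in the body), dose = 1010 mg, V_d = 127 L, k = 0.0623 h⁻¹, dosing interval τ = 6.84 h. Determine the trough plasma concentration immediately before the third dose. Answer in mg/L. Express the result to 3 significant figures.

C₀ per dose = Dose / Vd = 1010 / 127 = 7.953 mg/L
Fraction remaining after one interval: r = e^(−kτ) = e^(−0.06230 × 6.84) = 0.6530
Before dose 3, 2 doses have been given (aged 1τ, 2τ).
C_trough = C₀ × (r + r²) = 7.953 × (0.6530 + 0.4264) = 8.584 mg/L

8.58 mg/L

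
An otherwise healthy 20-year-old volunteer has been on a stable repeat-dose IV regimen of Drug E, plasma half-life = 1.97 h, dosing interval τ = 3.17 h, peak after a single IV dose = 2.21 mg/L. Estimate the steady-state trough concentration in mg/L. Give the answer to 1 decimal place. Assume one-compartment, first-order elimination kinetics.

k = ln2 / t½ = 0.693147 / 1.97 = 0.3519 h⁻¹
e^(−kτ) = e^(−0.3519 × 3.17) = 0.3277
Accumulation ratio R = 1 / (1 − e^(−kτ)) = 1 / (1 − 0.3277) = 1.487
Steady-state trough = C₀ × R × e^(−kτ) = 2.21 × 1.487 × 0.3277 = 1.077 mg/L

1.1 mg/L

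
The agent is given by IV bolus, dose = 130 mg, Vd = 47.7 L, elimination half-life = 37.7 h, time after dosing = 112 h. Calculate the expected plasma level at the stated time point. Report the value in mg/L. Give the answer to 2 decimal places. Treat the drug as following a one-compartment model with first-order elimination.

0.35 mg/L

C₀ = Dose / Vd = 130.0 / 47.7 = 2.725 mg/L
k = ln2 / t½ = 0.693147 / 37.7 = 0.01839 h⁻¹
C = C₀ · e^(−k·t) = 2.725 × e^(−0.01839 × 112)
  = 2.725 × 0.1275 = 0.3474 mg/L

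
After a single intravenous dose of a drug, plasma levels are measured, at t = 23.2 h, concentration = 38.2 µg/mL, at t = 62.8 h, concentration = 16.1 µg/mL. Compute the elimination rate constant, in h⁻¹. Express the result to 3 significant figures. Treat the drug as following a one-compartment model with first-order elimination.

k = ln(C₁/C₂) / (t₂ − t₁) = ln(38.2/16.1) / (62.8 − 23.2)
  = 0.8640 / 39.60 = 0.02182 h⁻¹

0.0218 h⁻¹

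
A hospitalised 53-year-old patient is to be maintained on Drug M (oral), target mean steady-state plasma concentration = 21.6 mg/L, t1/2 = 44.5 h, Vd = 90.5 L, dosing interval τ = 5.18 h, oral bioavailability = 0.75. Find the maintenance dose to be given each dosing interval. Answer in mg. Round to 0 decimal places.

k = ln2 / t½ = 0.693147 / 44.5 = 0.01558 h⁻¹
CL = k × Vd = 0.01558 × 90.5 = 1.410 L/h
At steady state, F × (Dose/τ) = Css × CL.
Dose = Css × CL × τ / F = 21.6 × 1.410 × 5.18 / 0.75 = 210.3 mg

210 mg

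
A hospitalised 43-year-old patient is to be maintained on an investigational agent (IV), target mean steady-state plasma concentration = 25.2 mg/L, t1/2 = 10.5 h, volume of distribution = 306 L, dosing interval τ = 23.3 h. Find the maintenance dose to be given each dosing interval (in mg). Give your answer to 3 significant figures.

11900 mg

k = ln2 / t½ = 0.693147 / 10.5 = 0.06601 h⁻¹
CL = k × Vd = 0.06601 × 306 = 20.20 L/h
At steady state, Dose/τ = Css × CL.
Dose = Css × CL × τ = 25.2 × 20.20 × 23.3 = 11860 mg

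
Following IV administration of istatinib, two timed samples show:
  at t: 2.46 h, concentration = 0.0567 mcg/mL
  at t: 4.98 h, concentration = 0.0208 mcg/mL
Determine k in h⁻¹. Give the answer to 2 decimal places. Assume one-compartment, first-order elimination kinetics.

0.40 h⁻¹

k = ln(C₁/C₂) / (t₂ − t₁) = ln(0.0567/0.0208) / (4.98 − 2.46)
  = 1.003 / 2.520 = 0.3980 h⁻¹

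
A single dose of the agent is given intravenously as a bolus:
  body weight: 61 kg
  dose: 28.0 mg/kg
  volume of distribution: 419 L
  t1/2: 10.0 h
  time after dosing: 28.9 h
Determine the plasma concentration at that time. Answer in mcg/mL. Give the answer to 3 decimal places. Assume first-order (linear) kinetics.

Total dose = 28.0 × 61 = 1708 mg
C₀ = Dose / Vd = 1708 / 419 = 4.076 mg/L
k = ln2 / t½ = 0.693147 / 10.0 = 0.06931 h⁻¹
C = C₀ · e^(−k·t) = 4.076 × e^(−0.06931 × 28.9)
  = 4.076 × 0.1349 = 0.5499 mg/L
(0.5499 mg/L = 0.5499 mcg/mL)

0.550 mcg/mL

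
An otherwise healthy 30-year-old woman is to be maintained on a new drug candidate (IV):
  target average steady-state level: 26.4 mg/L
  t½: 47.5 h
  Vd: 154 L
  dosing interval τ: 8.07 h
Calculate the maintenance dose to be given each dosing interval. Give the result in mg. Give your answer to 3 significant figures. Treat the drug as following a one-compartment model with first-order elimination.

479 mg

k = ln2 / t½ = 0.693147 / 47.5 = 0.01459 h⁻¹
CL = k × Vd = 0.01459 × 154 = 2.247 L/h
At steady state, Dose/τ = Css × CL.
Dose = Css × CL × τ = 26.4 × 2.247 × 8.07 = 478.7 mg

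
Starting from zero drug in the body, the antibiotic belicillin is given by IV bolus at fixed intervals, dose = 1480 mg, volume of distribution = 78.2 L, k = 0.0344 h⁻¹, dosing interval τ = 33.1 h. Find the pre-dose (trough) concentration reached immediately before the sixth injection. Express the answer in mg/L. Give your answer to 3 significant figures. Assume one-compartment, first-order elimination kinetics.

C₀ per dose = Dose / Vd = 1480 / 78.2 = 18.93 mg/L
Fraction remaining after one interval: r = e^(−kτ) = e^(−0.03440 × 33.1) = 0.3203
Before dose 6, 5 doses have been given (aged 1τ, 2τ, 3τ, 4τ, 5τ).
C_trough = C₀ × (r + r² + … + r^5) = C₀ × r(1−r^5)/(1−r)
        = 18.93 × 0.3203 × (1 − 0.003371) / (1 − 0.3203) = 8.890 mg/L

8.89 mg/L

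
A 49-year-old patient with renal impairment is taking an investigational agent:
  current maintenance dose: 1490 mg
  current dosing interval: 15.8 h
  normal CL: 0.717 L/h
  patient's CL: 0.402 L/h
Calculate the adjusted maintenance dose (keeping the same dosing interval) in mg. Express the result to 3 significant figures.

835 mg

To keep the same average steady-state level, dosing rate must scale with clearance.
CL ratio = 0.402 / 0.717 = 0.5607
New dose (same interval) = 1490 × 0.5607 = 835.4 mg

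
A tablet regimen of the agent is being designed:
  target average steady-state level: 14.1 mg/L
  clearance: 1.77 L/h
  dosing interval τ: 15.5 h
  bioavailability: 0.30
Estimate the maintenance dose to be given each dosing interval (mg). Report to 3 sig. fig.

1290 mg

At steady state, F × (Dose/τ) = Css × CL.
Dose = Css × CL × τ / F = 14.1 × 1.770 × 15.5 / 0.30 = 1289 mg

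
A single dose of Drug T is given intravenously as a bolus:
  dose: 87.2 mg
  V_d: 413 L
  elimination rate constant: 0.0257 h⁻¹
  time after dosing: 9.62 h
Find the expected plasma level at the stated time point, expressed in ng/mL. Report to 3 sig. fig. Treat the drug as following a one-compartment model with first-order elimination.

C₀ = Dose / Vd = 87.20 / 413 = 0.2111 mg/L
C = C₀ · e^(−k·t) = 0.2111 × e^(−0.02570 × 9.62)
  = 0.2111 × 0.7810 = 0.1649 mg/L
Convert: 0.1649 mg/L × 1000 = 164.9 ng/mL

165 ng/mL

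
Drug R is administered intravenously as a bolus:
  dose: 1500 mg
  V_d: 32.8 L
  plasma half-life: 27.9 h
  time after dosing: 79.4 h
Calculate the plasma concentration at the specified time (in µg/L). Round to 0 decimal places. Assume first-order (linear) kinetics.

6361 µg/L

C₀ = Dose / Vd = 1500 / 32.8 = 45.73 mg/L
k = ln2 / t½ = 0.693147 / 27.9 = 0.02484 h⁻¹
C = C₀ · e^(−k·t) = 45.73 × e^(−0.02484 × 79.4)
  = 45.73 × 0.1391 = 6.361 mg/L
Convert: 6.361 mg/L × 1000 = 6361 µg/L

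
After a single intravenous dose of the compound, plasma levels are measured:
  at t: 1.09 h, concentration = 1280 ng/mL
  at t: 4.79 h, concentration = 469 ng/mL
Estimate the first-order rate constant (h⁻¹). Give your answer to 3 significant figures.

k = ln(C₁/C₂) / (t₂ − t₁) = ln(1280/469) / (4.79 − 1.09)
  = 1.004 / 3.700 = 0.2714 h⁻¹

0.271 h⁻¹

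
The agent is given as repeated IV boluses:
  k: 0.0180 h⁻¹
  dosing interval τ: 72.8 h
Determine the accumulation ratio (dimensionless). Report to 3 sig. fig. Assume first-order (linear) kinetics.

e^(−kτ) = e^(−0.01800 × 72.8) = 0.2697
Accumulation ratio R = 1 / (1 − e^(−kτ)) = 1 / (1 − 0.2697) = 1.369

1.37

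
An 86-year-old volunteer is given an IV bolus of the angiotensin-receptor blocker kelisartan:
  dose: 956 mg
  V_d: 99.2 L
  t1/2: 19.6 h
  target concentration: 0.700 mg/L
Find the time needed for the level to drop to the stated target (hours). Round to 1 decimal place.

C₀ = Dose / Vd = 956.0 / 99.2 = 9.637 mg/L
k = ln2 / t½ = 0.693147 / 19.6 = 0.03536 h⁻¹
t = ln(C₀ / C) / k = ln(9.637 / 0.700) / 0.03536
  = ln(13.77) / 0.03536 = 2.622 / 0.03536 = 74.15 h

74.2 h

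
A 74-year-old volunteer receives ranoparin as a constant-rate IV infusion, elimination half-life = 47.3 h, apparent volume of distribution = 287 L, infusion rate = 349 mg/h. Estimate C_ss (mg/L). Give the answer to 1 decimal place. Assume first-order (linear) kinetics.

k = ln2 / t½ = 0.693147 / 47.3 = 0.01465 h⁻¹
CL = k × Vd = 0.01465 × 287 = 4.205 L/h
At steady state Css = R₀ / CL = 349 / 4.205 = 83.00 mg/L

83.0 mg/L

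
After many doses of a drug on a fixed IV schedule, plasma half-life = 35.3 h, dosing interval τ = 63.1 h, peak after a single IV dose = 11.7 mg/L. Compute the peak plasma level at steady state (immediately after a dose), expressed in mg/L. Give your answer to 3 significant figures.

k = ln2 / t½ = 0.693147 / 35.3 = 0.01964 h⁻¹
e^(−kτ) = e^(−0.01964 × 63.1) = 0.2896
Accumulation ratio R = 1 / (1 − e^(−kτ)) = 1 / (1 − 0.2896) = 1.408
Steady-state peak = C₀ × R = 11.7 × 1.408 = 16.47 mg/L

16.5 mg/L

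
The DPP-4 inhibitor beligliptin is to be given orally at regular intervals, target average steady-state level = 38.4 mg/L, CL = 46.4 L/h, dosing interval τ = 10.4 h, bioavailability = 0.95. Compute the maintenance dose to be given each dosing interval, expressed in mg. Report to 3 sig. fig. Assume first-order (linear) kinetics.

19500 mg

At steady state, F × (Dose/τ) = Css × CL.
Dose = Css × CL × τ / F = 38.4 × 46.40 × 10.4 / 0.95 = 19510 mg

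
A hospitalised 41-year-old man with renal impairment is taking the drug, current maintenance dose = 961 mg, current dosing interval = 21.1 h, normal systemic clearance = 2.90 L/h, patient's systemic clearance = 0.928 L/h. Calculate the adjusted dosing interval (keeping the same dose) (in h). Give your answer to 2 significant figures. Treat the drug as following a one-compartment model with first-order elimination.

To keep the same average steady-state level, dosing rate must scale with clearance.
CL ratio = 0.928 / 2.90 = 0.3200
New interval (same dose) = 21.1 / 0.3200 = 65.94 h

66 h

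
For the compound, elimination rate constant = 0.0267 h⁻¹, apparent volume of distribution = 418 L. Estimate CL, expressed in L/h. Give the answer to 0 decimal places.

CL = k × Vd = 0.0267 × 418 = 11.16 L/h

11 L/h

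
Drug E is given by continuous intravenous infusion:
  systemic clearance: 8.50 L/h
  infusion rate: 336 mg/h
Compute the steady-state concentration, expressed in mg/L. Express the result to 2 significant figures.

40 mg/L

At steady state Css = R₀ / CL = 336 / 8.500 = 39.53 mg/L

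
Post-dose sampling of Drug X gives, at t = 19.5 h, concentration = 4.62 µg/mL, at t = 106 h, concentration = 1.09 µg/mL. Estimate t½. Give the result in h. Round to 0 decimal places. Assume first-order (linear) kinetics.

k = ln(C₁/C₂) / (t₂ − t₁) = ln(4.62/1.09) / (106 − 19.5)
  = 1.444 / 86.50 = 0.01669 h⁻¹
t½ = ln2 / k = 0.693147 / 0.01669 = 41.53 h

42 h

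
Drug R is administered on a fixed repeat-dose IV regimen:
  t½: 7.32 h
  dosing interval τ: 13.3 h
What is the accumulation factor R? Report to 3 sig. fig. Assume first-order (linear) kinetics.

k = ln2 / t½ = 0.693147 / 7.32 = 0.09469 h⁻¹
e^(−kτ) = e^(−0.09469 × 13.3) = 0.2838
Accumulation ratio R = 1 / (1 − e^(−kτ)) = 1 / (1 − 0.2838) = 1.396

1.40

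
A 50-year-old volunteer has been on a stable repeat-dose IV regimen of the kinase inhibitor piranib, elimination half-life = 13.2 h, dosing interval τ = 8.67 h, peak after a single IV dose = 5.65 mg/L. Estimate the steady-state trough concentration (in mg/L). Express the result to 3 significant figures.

9.80 mg/L

k = ln2 / t½ = 0.693147 / 13.2 = 0.05251 h⁻¹
e^(−kτ) = e^(−0.05251 × 8.67) = 0.6343
Accumulation ratio R = 1 / (1 − e^(−kτ)) = 1 / (1 − 0.6343) = 2.734
Steady-state trough = C₀ × R × e^(−kτ) = 5.65 × 2.734 × 0.6343 = 9.798 mg/L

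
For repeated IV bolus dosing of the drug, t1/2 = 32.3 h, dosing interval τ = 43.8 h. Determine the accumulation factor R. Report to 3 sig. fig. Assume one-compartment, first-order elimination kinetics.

1.64

k = ln2 / t½ = 0.693147 / 32.3 = 0.02146 h⁻¹
e^(−kτ) = e^(−0.02146 × 43.8) = 0.3906
Accumulation ratio R = 1 / (1 − e^(−kτ)) = 1 / (1 − 0.3906) = 1.641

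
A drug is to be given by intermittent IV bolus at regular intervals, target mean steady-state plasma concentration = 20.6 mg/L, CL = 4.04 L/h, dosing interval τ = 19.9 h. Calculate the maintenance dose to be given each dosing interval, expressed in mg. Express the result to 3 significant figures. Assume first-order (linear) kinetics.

1660 mg

At steady state, Dose/τ = Css × CL.
Dose = Css × CL × τ = 20.6 × 4.040 × 19.9 = 1656 mg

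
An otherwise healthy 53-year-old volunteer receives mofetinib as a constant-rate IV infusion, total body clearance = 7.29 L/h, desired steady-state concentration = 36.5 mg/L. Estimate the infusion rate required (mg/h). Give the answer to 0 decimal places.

At steady state, infusion rate R₀ = Css × CL = 36.5 × 7.290 = 266.1 mg/h

266 mg/h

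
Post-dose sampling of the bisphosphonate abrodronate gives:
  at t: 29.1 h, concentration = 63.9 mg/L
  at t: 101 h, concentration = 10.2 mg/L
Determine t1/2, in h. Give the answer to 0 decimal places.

27 h

k = ln(C₁/C₂) / (t₂ − t₁) = ln(63.9/10.2) / (101 − 29.1)
  = 1.835 / 71.90 = 0.02552 h⁻¹
t½ = ln2 / k = 0.693147 / 0.02552 = 27.16 h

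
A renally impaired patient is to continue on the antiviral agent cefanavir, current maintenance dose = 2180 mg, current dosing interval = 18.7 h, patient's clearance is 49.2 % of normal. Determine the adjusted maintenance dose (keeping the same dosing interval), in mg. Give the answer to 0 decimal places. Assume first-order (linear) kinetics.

1073 mg

To keep the same average steady-state level, dosing rate must scale with clearance.
CL ratio = 49.2 / 100 = 0.4920
New dose (same interval) = 2180 × 0.4920 = 1073 mg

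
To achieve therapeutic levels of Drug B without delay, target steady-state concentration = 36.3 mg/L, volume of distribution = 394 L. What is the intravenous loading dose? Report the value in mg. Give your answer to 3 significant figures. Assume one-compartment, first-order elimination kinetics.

14300 mg

LD = Css × Vd = 36.3 × 394 = 14300 mg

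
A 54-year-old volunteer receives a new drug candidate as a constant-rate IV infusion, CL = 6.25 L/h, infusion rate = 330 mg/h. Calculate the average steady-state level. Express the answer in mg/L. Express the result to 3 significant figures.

At steady state Css = R₀ / CL = 330 / 6.250 = 52.80 mg/L

52.8 mg/L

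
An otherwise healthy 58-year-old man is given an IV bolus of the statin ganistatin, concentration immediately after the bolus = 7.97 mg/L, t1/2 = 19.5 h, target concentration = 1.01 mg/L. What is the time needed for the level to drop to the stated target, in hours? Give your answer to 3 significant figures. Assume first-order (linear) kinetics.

58.1 h

k = ln2 / t½ = 0.693147 / 19.5 = 0.03555 h⁻¹
t = ln(C₀ / C) / k = ln(7.970 / 1.01) / 0.03555
  = ln(7.891) / 0.03555 = 2.066 / 0.03555 = 58.12 h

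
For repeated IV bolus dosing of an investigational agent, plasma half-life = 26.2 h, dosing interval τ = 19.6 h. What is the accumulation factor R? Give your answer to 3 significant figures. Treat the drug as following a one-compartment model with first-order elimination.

2.47

k = ln2 / t½ = 0.693147 / 26.2 = 0.02646 h⁻¹
e^(−kτ) = e^(−0.02646 × 19.6) = 0.5953
Accumulation ratio R = 1 / (1 − e^(−kτ)) = 1 / (1 − 0.5953) = 2.471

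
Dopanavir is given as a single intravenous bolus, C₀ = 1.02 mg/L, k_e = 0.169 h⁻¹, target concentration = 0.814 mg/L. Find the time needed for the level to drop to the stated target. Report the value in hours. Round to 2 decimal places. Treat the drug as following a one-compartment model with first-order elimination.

t = ln(C₀ / C) / k = ln(1.020 / 0.814) / 0.1690
  = ln(1.253) / 0.1690 = 0.2255 / 0.1690 = 1.334 h

1.33 h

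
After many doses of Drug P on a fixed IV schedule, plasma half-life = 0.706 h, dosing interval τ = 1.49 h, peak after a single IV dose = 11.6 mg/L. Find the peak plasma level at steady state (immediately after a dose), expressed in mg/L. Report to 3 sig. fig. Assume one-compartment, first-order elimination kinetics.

15.1 mg/L

k = ln2 / t½ = 0.693147 / 0.706 = 0.9818 h⁻¹
e^(−kτ) = e^(−0.9818 × 1.49) = 0.2316
Accumulation ratio R = 1 / (1 − e^(−kτ)) = 1 / (1 − 0.2316) = 1.301
Steady-state peak = C₀ × R = 11.6 × 1.301 = 15.09 mg/L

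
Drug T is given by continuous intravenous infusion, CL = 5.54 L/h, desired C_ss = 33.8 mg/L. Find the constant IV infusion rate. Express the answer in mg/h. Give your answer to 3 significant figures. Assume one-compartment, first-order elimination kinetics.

187 mg/h

At steady state, infusion rate R₀ = Css × CL = 33.8 × 5.540 = 187.3 mg/h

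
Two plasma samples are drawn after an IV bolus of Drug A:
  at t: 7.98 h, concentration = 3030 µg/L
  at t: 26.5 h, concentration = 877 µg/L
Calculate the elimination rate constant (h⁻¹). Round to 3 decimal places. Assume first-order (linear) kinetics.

0.067 h⁻¹

k = ln(C₁/C₂) / (t₂ − t₁) = ln(3030/877) / (26.5 − 7.98)
  = 1.240 / 18.52 = 0.06695 h⁻¹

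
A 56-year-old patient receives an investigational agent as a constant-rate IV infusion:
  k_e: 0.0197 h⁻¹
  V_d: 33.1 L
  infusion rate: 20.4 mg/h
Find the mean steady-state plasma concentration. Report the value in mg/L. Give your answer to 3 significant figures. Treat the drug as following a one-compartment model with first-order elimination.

31.3 mg/L

CL = k × Vd = 0.01970 × 33.1 = 0.6521 L/h
At steady state Css = R₀ / CL = 20.4 / 0.6521 = 31.28 mg/L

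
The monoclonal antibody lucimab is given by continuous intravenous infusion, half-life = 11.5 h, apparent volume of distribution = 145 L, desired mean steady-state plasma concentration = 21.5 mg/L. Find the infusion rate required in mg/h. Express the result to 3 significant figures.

k = ln2 / t½ = 0.693147 / 11.5 = 0.06027 h⁻¹
CL = k × Vd = 0.06027 × 145 = 8.739 L/h
At steady state, infusion rate R₀ = Css × CL = 21.5 × 8.739 = 187.9 mg/h

188 mg/h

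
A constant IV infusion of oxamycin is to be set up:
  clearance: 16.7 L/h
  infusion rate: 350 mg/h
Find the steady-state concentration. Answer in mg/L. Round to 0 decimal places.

21 mg/L

At steady state Css = R₀ / CL = 350 / 16.70 = 20.96 mg/L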